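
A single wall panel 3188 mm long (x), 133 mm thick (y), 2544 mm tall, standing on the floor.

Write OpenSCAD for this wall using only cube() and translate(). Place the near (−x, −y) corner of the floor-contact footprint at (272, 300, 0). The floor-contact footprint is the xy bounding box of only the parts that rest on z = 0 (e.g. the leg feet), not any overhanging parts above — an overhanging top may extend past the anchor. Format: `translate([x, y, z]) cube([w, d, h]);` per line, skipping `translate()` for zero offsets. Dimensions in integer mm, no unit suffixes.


translate([272, 300, 0]) cube([3188, 133, 2544]);


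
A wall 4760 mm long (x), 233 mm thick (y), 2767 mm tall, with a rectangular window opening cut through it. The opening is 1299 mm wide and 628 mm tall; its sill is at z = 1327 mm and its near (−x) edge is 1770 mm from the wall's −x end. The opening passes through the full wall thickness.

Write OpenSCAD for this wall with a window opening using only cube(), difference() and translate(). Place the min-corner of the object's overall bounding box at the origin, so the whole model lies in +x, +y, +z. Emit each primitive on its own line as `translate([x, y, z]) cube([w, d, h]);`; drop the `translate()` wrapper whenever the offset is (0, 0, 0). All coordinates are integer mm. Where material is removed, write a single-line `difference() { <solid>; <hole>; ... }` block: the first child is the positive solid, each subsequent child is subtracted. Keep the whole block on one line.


difference() { cube([4760, 233, 2767]); translate([1770, 0, 1327]) cube([1299, 233, 628]); }


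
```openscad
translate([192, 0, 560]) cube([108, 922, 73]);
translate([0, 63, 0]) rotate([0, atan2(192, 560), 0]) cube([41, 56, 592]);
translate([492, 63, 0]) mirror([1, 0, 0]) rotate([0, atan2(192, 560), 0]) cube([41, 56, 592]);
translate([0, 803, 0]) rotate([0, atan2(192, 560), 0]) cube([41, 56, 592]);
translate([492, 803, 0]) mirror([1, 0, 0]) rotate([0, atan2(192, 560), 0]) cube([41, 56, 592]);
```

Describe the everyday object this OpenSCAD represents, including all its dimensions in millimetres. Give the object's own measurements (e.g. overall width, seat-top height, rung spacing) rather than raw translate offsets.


A sawhorse. A 108×922×73 mm beam (x, y, z) sits on two A-frame leg pairs. Each pair is two raked legs of 41×56 mm section (56 mm along y) splaying symmetrically in x. Each leg rises 560 mm vertically over 192 mm of horizontal reach and is 592 mm long along its own axis. Every leg's outer bottom edge rests on the floor and its outer top edge meets a bottom edge of the beam — the left legs (tilting toward +x) meet the beam's −x bottom edge, the right legs (their mirror images, tilting toward −x) meet its +x bottom edge — so the leg tops tuck under the beam, the beam's underside is 560 mm above the floor, and the feet are 492 mm apart outside-to-outside with the beam centred between them. The two leg pairs are set in 63 mm from either end of the beam.


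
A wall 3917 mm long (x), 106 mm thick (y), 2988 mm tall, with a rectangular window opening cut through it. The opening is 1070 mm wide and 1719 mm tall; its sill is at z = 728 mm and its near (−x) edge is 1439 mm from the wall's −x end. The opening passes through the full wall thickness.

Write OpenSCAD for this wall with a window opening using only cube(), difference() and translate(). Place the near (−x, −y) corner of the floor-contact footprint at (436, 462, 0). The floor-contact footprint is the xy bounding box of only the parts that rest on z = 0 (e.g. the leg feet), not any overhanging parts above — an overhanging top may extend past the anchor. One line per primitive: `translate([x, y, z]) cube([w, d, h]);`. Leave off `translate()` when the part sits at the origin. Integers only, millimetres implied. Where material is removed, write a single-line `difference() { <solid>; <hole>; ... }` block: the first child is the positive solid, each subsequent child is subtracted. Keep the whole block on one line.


difference() { translate([436, 462, 0]) cube([3917, 106, 2988]); translate([1875, 462, 728]) cube([1070, 106, 1719]); }


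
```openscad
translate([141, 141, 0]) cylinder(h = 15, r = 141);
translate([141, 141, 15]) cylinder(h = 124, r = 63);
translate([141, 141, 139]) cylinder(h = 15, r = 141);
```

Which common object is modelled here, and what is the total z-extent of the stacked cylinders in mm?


A spool. The overall height is 154 mm.

Three coaxial cylinders, large–small–large — a spool. Two 15 mm flanges and a 124 mm core give 15 + 124 + 15 = 154 mm.


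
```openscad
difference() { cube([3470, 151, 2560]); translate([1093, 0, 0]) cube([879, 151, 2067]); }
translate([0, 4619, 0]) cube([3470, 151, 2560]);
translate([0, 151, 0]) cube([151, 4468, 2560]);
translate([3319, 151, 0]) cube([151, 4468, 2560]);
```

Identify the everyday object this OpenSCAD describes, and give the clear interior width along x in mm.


A single room. The interior width is 3168 mm.

Four walls enclosing a rectangle with a door in the front wall — a room. Outside width 3470 minus two 151 mm walls gives 3168 mm.


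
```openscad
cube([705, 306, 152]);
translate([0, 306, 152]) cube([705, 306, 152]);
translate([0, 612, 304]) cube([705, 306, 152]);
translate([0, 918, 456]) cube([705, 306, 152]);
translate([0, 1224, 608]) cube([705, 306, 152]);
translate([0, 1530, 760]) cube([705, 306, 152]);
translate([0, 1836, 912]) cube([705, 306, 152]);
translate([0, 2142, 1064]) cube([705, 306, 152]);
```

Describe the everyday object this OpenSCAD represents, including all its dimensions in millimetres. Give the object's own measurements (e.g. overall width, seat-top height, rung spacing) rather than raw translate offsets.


A straight staircase of 8 solid steps. Each step is 705 mm wide (x), 306 mm deep (y, the going) and 152 mm tall (the rise). The first step rests on the floor; each subsequent step sits one going further in +y and one rise higher in +z, directly behind and above the previous step with no overlap.


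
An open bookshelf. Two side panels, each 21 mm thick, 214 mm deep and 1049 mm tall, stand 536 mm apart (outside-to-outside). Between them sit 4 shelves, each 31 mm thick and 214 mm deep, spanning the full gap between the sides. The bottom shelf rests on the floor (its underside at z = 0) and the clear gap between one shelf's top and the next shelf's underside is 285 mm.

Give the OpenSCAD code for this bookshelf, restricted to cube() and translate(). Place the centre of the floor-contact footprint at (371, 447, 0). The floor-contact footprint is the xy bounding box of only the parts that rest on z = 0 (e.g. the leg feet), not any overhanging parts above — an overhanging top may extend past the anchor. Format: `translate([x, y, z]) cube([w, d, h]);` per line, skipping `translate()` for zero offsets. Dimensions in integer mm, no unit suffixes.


translate([103, 340, 0]) cube([21, 214, 1049]);
translate([618, 340, 0]) cube([21, 214, 1049]);
translate([124, 340, 0]) cube([494, 214, 31]);
translate([124, 340, 316]) cube([494, 214, 31]);
translate([124, 340, 632]) cube([494, 214, 31]);
translate([124, 340, 948]) cube([494, 214, 31]);


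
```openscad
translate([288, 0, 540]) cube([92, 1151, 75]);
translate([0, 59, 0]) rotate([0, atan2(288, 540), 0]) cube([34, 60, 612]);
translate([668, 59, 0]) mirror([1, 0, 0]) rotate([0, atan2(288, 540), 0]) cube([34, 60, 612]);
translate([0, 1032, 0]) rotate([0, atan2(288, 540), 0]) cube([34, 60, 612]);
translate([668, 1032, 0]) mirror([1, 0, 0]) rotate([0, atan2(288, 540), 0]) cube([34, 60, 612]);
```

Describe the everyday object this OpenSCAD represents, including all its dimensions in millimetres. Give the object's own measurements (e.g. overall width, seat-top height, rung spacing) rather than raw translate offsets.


A sawhorse. A 92×1151×75 mm beam (x, y, z) sits on two A-frame leg pairs. Each pair is two raked legs of 34×60 mm section (60 mm along y) splaying symmetrically in x. Each leg rises 540 mm vertically over 288 mm of horizontal reach and is 612 mm long along its own axis. Every leg's outer bottom edge rests on the floor and its outer top edge meets a bottom edge of the beam — the left legs (tilting toward +x) meet the beam's −x bottom edge, the right legs (their mirror images, tilting toward −x) meet its +x bottom edge — so the leg tops tuck under the beam, the beam's underside is 540 mm above the floor, and the feet are 668 mm apart outside-to-outside with the beam centred between them. The two leg pairs are set in 59 mm from either end of the beam.


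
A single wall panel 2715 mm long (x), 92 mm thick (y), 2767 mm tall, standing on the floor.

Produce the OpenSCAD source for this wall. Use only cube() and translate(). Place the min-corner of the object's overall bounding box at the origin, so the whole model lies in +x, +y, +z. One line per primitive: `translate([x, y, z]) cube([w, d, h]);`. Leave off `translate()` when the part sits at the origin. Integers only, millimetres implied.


cube([2715, 92, 2767]);


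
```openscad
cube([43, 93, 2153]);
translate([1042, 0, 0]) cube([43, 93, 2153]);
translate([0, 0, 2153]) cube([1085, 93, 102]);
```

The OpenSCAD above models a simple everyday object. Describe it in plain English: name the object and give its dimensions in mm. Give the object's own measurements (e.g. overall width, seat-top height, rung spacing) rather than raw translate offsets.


A door frame. The clear opening is 999 mm wide and 2153 mm high. Two 43 mm wide jambs, 93 mm deep, stand either side of the opening from the floor to the top of the opening. A 102 mm thick head sits across the top of both jambs, spanning the full outside width of the frame.


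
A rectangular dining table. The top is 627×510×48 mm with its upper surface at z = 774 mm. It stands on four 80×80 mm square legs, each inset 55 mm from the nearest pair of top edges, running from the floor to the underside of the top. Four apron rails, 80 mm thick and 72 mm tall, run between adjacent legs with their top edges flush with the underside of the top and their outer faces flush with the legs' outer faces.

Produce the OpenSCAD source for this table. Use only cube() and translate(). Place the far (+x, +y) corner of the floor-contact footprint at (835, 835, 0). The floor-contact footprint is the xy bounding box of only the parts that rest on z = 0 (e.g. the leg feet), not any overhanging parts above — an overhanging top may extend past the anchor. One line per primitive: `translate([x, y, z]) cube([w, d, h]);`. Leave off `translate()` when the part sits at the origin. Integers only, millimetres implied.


// leg_h = 774 - 48 = 726
// apron z = 726 - 72 = 654
translate([263, 380, 726]) cube([627, 510, 48]);
translate([318, 435, 0]) cube([80, 80, 726]);
translate([755, 435, 0]) cube([80, 80, 726]);
translate([318, 755, 0]) cube([80, 80, 726]);
translate([755, 755, 0]) cube([80, 80, 726]);
translate([398, 435, 654]) cube([357, 80, 72]);
translate([398, 755, 654]) cube([357, 80, 72]);
translate([318, 515, 654]) cube([80, 240, 72]);
translate([755, 515, 654]) cube([80, 240, 72]);


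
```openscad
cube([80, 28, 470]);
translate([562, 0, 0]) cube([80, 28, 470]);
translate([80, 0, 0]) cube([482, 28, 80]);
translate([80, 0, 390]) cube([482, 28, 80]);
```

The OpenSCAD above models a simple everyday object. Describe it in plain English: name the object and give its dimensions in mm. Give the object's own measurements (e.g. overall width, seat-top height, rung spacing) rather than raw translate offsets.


A rectangular picture frame lying in the x–z plane (depth along y). The opening is 482 mm wide (x) by 310 mm tall (z), surrounded by a border 80 mm wide on all four sides. The frame is 28 mm deep and is made of two full-height vertical stiles with two horizontal rails fitted between them.


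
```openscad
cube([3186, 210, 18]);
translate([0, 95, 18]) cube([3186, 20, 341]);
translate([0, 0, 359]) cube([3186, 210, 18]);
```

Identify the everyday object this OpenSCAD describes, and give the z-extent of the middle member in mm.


An I-beam. The web height is 341 mm.

Two wide flanges with a thin centred web — an I-beam. Overall 377 mm minus two 18 mm flanges gives a web of 377 − 2·18 = 341 mm.


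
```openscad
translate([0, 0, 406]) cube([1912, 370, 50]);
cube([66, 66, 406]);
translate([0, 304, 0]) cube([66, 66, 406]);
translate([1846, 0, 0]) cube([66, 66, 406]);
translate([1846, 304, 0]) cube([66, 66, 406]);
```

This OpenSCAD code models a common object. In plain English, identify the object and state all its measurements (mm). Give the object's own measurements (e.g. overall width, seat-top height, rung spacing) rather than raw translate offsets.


A long wooden bench with a 1912 mm (x) × 370 mm (y) seat, 50 mm thick, its top surface 456 mm above the floor. Four 66 mm square legs at the seat corners, flush with the edges, run from z = 0 to the seat underside.


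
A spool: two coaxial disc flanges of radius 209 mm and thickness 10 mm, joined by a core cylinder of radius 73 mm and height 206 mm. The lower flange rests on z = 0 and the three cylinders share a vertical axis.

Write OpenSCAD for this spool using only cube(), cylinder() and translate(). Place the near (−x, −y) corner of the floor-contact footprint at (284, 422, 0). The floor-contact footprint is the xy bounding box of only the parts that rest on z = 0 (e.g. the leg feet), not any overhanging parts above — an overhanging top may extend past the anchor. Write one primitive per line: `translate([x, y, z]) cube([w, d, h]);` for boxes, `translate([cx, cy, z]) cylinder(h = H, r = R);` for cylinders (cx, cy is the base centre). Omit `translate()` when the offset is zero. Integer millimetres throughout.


translate([493, 631, 0]) cylinder(h = 10, r = 209);
translate([493, 631, 10]) cylinder(h = 206, r = 73);
translate([493, 631, 216]) cylinder(h = 10, r = 209);


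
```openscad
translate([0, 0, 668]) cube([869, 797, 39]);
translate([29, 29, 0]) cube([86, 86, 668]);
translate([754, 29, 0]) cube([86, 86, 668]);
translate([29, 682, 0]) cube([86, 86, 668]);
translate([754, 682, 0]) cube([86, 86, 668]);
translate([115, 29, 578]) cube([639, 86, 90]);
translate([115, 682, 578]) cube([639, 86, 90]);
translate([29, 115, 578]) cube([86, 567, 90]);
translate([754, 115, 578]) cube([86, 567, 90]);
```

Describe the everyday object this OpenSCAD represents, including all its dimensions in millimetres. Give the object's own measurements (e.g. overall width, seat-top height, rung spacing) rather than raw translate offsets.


A rectangular dining table. The top is 869×797×39 mm with its upper surface at z = 707 mm. It stands on four 86×86 mm square legs, each inset 29 mm from the nearest pair of top edges, running from the floor to the underside of the top. Four apron rails, 86 mm thick and 90 mm tall, run between adjacent legs with their top edges flush with the underside of the top and their outer faces flush with the legs' outer faces.


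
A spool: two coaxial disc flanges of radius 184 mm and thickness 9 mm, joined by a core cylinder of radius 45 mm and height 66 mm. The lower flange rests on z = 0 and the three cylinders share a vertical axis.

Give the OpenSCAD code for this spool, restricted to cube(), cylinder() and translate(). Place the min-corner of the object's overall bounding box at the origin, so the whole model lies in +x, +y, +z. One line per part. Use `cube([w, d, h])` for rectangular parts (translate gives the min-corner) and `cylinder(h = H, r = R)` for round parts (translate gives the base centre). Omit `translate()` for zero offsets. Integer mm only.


translate([184, 184, 0]) cylinder(h = 9, r = 184);
translate([184, 184, 9]) cylinder(h = 66, r = 45);
translate([184, 184, 75]) cylinder(h = 9, r = 184);


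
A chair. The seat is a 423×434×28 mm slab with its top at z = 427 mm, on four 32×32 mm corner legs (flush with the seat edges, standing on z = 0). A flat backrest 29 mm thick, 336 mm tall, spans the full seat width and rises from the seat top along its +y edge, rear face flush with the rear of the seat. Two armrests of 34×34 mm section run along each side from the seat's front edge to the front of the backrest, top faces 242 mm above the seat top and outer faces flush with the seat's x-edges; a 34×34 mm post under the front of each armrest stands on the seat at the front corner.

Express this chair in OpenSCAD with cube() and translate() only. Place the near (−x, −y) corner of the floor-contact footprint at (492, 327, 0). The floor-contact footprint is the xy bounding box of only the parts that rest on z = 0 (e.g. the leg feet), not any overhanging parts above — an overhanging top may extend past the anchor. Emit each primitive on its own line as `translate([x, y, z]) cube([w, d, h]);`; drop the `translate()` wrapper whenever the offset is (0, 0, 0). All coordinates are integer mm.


translate([492, 327, 399]) cube([423, 434, 28]);
translate([492, 327, 0]) cube([32, 32, 399]);
translate([883, 327, 0]) cube([32, 32, 399]);
translate([492, 729, 0]) cube([32, 32, 399]);
translate([883, 729, 0]) cube([32, 32, 399]);
translate([492, 732, 427]) cube([423, 29, 336]);
translate([492, 327, 635]) cube([34, 405, 34]);
translate([881, 327, 635]) cube([34, 405, 34]);
translate([492, 327, 427]) cube([34, 34, 208]);
translate([881, 327, 427]) cube([34, 34, 208]);


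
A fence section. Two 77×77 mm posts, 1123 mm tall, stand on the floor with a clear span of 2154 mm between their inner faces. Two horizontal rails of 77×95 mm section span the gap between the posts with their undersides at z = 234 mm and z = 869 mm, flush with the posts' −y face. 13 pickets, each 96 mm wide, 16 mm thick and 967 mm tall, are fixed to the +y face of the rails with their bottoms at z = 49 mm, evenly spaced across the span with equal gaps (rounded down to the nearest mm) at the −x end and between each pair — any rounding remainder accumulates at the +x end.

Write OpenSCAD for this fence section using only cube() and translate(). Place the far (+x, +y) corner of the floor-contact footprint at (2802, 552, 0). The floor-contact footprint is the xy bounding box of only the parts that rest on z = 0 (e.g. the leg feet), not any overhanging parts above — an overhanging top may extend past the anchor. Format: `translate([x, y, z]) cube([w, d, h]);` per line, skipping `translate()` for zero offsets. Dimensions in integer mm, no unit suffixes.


translate([494, 475, 0]) cube([77, 77, 1123]);
translate([2725, 475, 0]) cube([77, 77, 1123]);
translate([571, 475, 234]) cube([2154, 77, 95]);
translate([571, 475, 869]) cube([2154, 77, 95]);
translate([635, 552, 49]) cube([96, 16, 967]);
translate([795, 552, 49]) cube([96, 16, 967]);
translate([955, 552, 49]) cube([96, 16, 967]);
translate([1115, 552, 49]) cube([96, 16, 967]);
translate([1275, 552, 49]) cube([96, 16, 967]);
translate([1435, 552, 49]) cube([96, 16, 967]);
translate([1595, 552, 49]) cube([96, 16, 967]);
translate([1755, 552, 49]) cube([96, 16, 967]);
translate([1915, 552, 49]) cube([96, 16, 967]);
translate([2075, 552, 49]) cube([96, 16, 967]);
translate([2235, 552, 49]) cube([96, 16, 967]);
translate([2395, 552, 49]) cube([96, 16, 967]);
translate([2555, 552, 49]) cube([96, 16, 967]);


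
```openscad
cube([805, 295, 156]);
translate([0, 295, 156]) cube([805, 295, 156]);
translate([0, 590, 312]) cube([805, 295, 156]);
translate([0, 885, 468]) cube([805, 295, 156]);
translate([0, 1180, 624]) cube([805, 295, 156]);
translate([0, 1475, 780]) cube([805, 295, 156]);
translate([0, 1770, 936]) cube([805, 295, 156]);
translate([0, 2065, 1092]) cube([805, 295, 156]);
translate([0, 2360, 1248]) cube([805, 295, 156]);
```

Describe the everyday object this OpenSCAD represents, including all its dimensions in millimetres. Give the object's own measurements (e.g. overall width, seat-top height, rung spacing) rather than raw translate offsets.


A straight staircase of 9 solid steps. Each step is 805 mm wide (x), 295 mm deep (y, the going) and 156 mm tall (the rise). The first step rests on the floor; each subsequent step sits one going further in +y and one rise higher in +z, directly behind and above the previous step with no overlap.


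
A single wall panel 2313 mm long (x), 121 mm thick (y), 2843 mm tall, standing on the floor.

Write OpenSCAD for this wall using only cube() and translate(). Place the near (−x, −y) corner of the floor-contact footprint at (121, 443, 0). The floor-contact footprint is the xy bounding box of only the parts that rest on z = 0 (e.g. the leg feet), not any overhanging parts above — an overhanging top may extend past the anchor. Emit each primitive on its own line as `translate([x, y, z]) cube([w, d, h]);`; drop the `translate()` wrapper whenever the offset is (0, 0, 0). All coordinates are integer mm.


translate([121, 443, 0]) cube([2313, 121, 2843]);


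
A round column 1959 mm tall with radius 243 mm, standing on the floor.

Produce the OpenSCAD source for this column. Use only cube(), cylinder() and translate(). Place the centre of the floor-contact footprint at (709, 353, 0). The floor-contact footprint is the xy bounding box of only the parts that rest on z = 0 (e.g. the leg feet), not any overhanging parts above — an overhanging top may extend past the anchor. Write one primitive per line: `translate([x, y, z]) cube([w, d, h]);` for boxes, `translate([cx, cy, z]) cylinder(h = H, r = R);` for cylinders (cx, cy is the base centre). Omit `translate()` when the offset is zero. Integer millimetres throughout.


translate([709, 353, 0]) cylinder(h = 1959, r = 243);


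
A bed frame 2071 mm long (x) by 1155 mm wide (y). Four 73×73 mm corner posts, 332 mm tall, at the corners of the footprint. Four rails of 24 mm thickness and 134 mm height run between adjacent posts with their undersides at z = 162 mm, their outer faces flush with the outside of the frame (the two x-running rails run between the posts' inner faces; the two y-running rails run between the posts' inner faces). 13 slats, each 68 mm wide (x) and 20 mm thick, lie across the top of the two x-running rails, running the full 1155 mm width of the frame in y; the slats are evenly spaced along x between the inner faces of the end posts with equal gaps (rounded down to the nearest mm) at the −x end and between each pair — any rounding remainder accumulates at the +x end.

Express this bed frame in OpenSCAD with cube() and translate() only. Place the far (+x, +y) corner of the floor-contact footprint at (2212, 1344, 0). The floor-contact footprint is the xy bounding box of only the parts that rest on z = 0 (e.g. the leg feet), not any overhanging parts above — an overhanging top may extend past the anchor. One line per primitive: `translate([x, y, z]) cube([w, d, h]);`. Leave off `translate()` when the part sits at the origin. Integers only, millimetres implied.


// slat z = rail_z + rail_h = 162 + 134 = 296
// slat gap = ⌊(1925 − 13·68) / 14⌋ = 74
translate([141, 189, 0]) cube([73, 73, 332]);
translate([141, 1271, 0]) cube([73, 73, 332]);
translate([2139, 189, 0]) cube([73, 73, 332]);
translate([2139, 1271, 0]) cube([73, 73, 332]);
translate([214, 189, 162]) cube([1925, 24, 134]);
translate([214, 1320, 162]) cube([1925, 24, 134]);
translate([141, 262, 162]) cube([24, 1009, 134]);
translate([2188, 262, 162]) cube([24, 1009, 134]);
translate([288, 189, 296]) cube([68, 1155, 20]);
translate([430, 189, 296]) cube([68, 1155, 20]);
translate([572, 189, 296]) cube([68, 1155, 20]);
translate([714, 189, 296]) cube([68, 1155, 20]);
translate([856, 189, 296]) cube([68, 1155, 20]);
translate([998, 189, 296]) cube([68, 1155, 20]);
translate([1140, 189, 296]) cube([68, 1155, 20]);
translate([1282, 189, 296]) cube([68, 1155, 20]);
translate([1424, 189, 296]) cube([68, 1155, 20]);
translate([1566, 189, 296]) cube([68, 1155, 20]);
translate([1708, 189, 296]) cube([68, 1155, 20]);
translate([1850, 189, 296]) cube([68, 1155, 20]);
translate([1992, 189, 296]) cube([68, 1155, 20]);


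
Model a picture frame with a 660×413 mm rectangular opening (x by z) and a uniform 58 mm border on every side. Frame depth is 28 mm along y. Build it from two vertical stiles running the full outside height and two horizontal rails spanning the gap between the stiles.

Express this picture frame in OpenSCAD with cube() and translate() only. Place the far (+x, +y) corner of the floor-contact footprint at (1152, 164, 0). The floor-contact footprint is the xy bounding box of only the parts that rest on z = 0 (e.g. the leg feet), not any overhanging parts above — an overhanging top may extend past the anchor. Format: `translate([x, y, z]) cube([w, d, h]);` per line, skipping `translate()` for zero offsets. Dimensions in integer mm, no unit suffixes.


translate([376, 136, 0]) cube([58, 28, 529]);
translate([1094, 136, 0]) cube([58, 28, 529]);
translate([434, 136, 0]) cube([660, 28, 58]);
translate([434, 136, 471]) cube([660, 28, 58]);


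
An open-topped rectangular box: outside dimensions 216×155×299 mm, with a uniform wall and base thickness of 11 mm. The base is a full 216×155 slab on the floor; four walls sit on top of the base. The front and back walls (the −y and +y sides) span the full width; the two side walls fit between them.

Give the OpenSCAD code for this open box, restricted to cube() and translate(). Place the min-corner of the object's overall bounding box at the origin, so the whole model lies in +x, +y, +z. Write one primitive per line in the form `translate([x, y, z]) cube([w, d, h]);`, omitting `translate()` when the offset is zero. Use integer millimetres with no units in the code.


cube([216, 155, 11]);
translate([0, 0, 11]) cube([216, 11, 288]);
translate([0, 144, 11]) cube([216, 11, 288]);
translate([0, 11, 11]) cube([11, 133, 288]);
translate([205, 11, 11]) cube([11, 133, 288]);


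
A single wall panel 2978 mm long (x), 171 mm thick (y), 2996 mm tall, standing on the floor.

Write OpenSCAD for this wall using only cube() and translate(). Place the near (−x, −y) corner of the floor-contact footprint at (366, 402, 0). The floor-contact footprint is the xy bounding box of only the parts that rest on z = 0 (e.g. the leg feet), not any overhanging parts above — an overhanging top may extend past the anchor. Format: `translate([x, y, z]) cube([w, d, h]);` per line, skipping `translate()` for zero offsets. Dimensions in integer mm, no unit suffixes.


translate([366, 402, 0]) cube([2978, 171, 2996]);


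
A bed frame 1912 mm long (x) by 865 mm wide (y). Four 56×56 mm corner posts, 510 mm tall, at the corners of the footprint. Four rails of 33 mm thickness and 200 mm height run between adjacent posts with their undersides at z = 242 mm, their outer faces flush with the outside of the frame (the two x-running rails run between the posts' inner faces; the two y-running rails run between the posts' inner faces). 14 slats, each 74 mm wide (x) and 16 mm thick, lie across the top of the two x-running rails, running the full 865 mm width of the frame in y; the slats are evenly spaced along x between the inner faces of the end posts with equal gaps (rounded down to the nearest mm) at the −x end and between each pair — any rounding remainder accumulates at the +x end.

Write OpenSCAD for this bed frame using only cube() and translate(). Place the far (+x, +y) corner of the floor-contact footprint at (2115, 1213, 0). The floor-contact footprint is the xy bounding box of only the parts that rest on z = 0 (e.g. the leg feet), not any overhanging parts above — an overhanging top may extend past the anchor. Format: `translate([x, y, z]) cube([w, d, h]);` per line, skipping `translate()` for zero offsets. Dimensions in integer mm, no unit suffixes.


translate([203, 348, 0]) cube([56, 56, 510]);
translate([203, 1157, 0]) cube([56, 56, 510]);
translate([2059, 348, 0]) cube([56, 56, 510]);
translate([2059, 1157, 0]) cube([56, 56, 510]);
translate([259, 348, 242]) cube([1800, 33, 200]);
translate([259, 1180, 242]) cube([1800, 33, 200]);
translate([203, 404, 242]) cube([33, 753, 200]);
translate([2082, 404, 242]) cube([33, 753, 200]);
translate([309, 348, 442]) cube([74, 865, 16]);
translate([433, 348, 442]) cube([74, 865, 16]);
translate([557, 348, 442]) cube([74, 865, 16]);
translate([681, 348, 442]) cube([74, 865, 16]);
translate([805, 348, 442]) cube([74, 865, 16]);
translate([929, 348, 442]) cube([74, 865, 16]);
translate([1053, 348, 442]) cube([74, 865, 16]);
translate([1177, 348, 442]) cube([74, 865, 16]);
translate([1301, 348, 442]) cube([74, 865, 16]);
translate([1425, 348, 442]) cube([74, 865, 16]);
translate([1549, 348, 442]) cube([74, 865, 16]);
translate([1673, 348, 442]) cube([74, 865, 16]);
translate([1797, 348, 442]) cube([74, 865, 16]);
translate([1921, 348, 442]) cube([74, 865, 16]);


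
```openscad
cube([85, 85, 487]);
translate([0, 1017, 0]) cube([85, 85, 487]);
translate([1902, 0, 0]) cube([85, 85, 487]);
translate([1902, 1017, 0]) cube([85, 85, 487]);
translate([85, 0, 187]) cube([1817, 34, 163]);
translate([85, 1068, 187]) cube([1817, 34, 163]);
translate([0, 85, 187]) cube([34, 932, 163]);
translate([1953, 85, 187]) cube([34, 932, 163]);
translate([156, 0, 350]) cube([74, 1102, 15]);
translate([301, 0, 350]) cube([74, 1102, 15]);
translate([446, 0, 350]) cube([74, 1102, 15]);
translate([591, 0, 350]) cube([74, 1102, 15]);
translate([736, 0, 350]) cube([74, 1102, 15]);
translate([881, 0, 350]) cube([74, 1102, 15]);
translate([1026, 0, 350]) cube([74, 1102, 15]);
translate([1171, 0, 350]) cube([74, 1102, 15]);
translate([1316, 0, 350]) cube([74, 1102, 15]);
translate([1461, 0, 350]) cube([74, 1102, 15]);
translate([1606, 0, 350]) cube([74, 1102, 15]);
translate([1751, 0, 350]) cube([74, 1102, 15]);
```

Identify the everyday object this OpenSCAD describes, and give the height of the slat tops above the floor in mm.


A bed frame. The slat-top height is 365 mm.

Four posts, four rails, and a row of slats — a bed frame. Slats sit on the rails at z = 187 + 163 = 350; with slat thickness 15, the top is 365 mm.


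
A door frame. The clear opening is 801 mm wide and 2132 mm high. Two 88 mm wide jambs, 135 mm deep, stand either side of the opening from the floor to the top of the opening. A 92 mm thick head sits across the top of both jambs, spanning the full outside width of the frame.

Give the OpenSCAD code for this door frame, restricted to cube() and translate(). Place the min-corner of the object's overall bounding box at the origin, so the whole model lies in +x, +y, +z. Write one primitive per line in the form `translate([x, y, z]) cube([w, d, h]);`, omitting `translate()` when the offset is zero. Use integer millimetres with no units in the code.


cube([88, 135, 2132]);
translate([889, 0, 0]) cube([88, 135, 2132]);
translate([0, 0, 2132]) cube([977, 135, 92]);


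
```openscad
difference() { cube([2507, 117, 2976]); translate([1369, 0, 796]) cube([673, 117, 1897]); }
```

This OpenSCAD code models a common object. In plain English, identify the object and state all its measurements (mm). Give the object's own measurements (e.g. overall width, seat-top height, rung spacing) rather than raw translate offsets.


A wall 2507 mm long (x), 117 mm thick (y), 2976 mm tall, with a rectangular window opening cut through it. The opening is 673 mm wide and 1897 mm tall; its sill is at z = 796 mm and its near (−x) edge is 1369 mm from the wall's −x end. The opening passes through the full wall thickness.


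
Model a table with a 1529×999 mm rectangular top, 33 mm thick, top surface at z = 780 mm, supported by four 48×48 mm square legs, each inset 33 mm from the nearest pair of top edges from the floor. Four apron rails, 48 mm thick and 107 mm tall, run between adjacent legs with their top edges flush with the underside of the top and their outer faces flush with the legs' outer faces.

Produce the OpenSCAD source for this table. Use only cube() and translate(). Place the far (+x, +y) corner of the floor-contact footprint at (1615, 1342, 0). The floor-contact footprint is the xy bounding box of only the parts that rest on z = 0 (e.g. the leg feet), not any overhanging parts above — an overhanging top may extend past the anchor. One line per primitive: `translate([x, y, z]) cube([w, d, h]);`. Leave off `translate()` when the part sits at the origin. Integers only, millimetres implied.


// leg_h = 780 - 33 = 747
// apron z = 747 - 107 = 640
translate([119, 376, 747]) cube([1529, 999, 33]);
translate([152, 409, 0]) cube([48, 48, 747]);
translate([1567, 409, 0]) cube([48, 48, 747]);
translate([152, 1294, 0]) cube([48, 48, 747]);
translate([1567, 1294, 0]) cube([48, 48, 747]);
translate([200, 409, 640]) cube([1367, 48, 107]);
translate([200, 1294, 640]) cube([1367, 48, 107]);
translate([152, 457, 640]) cube([48, 837, 107]);
translate([1567, 457, 640]) cube([48, 837, 107]);


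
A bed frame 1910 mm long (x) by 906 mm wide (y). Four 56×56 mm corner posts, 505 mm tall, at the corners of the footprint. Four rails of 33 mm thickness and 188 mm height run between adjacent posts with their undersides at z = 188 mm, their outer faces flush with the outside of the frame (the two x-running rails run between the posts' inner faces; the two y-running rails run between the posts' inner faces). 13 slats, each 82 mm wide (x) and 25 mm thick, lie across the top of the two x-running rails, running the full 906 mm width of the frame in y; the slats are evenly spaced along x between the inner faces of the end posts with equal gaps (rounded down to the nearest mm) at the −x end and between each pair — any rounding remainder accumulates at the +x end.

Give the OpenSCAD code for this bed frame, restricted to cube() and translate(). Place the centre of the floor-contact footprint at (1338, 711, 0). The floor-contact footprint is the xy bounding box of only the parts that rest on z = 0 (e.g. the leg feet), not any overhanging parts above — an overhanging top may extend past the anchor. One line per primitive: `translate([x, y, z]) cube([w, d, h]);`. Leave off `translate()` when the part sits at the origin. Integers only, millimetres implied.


translate([383, 258, 0]) cube([56, 56, 505]);
translate([383, 1108, 0]) cube([56, 56, 505]);
translate([2237, 258, 0]) cube([56, 56, 505]);
translate([2237, 1108, 0]) cube([56, 56, 505]);
translate([439, 258, 188]) cube([1798, 33, 188]);
translate([439, 1131, 188]) cube([1798, 33, 188]);
translate([383, 314, 188]) cube([33, 794, 188]);
translate([2260, 314, 188]) cube([33, 794, 188]);
translate([491, 258, 376]) cube([82, 906, 25]);
translate([625, 258, 376]) cube([82, 906, 25]);
translate([759, 258, 376]) cube([82, 906, 25]);
translate([893, 258, 376]) cube([82, 906, 25]);
translate([1027, 258, 376]) cube([82, 906, 25]);
translate([1161, 258, 376]) cube([82, 906, 25]);
translate([1295, 258, 376]) cube([82, 906, 25]);
translate([1429, 258, 376]) cube([82, 906, 25]);
translate([1563, 258, 376]) cube([82, 906, 25]);
translate([1697, 258, 376]) cube([82, 906, 25]);
translate([1831, 258, 376]) cube([82, 906, 25]);
translate([1965, 258, 376]) cube([82, 906, 25]);
translate([2099, 258, 376]) cube([82, 906, 25]);


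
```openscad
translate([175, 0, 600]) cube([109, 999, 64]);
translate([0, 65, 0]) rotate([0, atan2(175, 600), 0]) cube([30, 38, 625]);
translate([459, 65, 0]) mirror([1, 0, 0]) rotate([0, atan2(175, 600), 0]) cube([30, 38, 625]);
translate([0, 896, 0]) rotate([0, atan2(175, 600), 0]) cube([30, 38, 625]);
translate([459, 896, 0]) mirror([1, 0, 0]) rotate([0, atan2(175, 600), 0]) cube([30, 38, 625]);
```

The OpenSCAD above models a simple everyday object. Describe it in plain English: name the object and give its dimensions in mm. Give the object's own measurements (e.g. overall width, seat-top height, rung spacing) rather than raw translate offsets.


A sawhorse. A 109×999×64 mm beam (x, y, z) sits on two A-frame leg pairs. Each pair is two raked legs of 30×38 mm section (38 mm along y) splaying symmetrically in x. Each leg rises 600 mm vertically over 175 mm of horizontal reach and is 625 mm long along its own axis. Every leg's outer bottom edge rests on the floor and its outer top edge meets a bottom edge of the beam — the left legs (tilting toward +x) meet the beam's −x bottom edge, the right legs (their mirror images, tilting toward −x) meet its +x bottom edge — so the leg tops tuck under the beam, the beam's underside is 600 mm above the floor, and the feet are 459 mm apart outside-to-outside with the beam centred between them. The two leg pairs are set in 65 mm from either end of the beam.


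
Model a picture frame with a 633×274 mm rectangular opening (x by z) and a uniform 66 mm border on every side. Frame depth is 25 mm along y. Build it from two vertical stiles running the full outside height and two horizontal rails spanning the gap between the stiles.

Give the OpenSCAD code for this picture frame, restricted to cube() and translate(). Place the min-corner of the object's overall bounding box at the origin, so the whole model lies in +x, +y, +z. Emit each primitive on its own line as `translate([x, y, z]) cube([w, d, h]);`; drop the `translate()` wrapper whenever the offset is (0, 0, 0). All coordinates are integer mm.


cube([66, 25, 406]);
translate([699, 0, 0]) cube([66, 25, 406]);
translate([66, 0, 0]) cube([633, 25, 66]);
translate([66, 0, 340]) cube([633, 25, 66]);


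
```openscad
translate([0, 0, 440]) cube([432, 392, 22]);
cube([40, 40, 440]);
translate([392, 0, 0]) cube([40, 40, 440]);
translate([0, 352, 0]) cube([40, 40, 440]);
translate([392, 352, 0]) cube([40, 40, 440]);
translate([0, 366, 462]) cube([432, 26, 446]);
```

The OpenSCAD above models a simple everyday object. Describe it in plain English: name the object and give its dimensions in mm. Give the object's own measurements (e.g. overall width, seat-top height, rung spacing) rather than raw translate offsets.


A chair. The seat is a 432×392×22 mm slab with its top at z = 462 mm, on four 40×40 mm corner legs (flush with the seat edges, standing on z = 0). A flat backrest 26 mm thick, 446 mm tall, spans the full seat width and rises from the seat top along its +y edge, rear face flush with the rear of the seat.


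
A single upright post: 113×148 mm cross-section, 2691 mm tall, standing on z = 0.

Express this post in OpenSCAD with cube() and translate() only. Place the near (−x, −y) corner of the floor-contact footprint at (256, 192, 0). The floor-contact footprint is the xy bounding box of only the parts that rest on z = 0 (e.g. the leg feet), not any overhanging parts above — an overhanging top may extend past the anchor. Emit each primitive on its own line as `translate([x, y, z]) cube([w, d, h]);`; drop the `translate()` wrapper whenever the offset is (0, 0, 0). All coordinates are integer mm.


translate([256, 192, 0]) cube([113, 148, 2691]);


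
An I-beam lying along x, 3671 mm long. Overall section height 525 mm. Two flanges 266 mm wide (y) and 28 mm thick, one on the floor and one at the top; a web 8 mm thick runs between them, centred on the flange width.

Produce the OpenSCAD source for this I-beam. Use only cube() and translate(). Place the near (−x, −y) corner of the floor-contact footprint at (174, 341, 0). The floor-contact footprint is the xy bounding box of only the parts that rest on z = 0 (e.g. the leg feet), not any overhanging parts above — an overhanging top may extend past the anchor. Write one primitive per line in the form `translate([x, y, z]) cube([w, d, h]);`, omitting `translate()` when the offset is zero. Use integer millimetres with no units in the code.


translate([174, 341, 0]) cube([3671, 266, 28]);
translate([174, 470, 28]) cube([3671, 8, 469]);
translate([174, 341, 497]) cube([3671, 266, 28]);


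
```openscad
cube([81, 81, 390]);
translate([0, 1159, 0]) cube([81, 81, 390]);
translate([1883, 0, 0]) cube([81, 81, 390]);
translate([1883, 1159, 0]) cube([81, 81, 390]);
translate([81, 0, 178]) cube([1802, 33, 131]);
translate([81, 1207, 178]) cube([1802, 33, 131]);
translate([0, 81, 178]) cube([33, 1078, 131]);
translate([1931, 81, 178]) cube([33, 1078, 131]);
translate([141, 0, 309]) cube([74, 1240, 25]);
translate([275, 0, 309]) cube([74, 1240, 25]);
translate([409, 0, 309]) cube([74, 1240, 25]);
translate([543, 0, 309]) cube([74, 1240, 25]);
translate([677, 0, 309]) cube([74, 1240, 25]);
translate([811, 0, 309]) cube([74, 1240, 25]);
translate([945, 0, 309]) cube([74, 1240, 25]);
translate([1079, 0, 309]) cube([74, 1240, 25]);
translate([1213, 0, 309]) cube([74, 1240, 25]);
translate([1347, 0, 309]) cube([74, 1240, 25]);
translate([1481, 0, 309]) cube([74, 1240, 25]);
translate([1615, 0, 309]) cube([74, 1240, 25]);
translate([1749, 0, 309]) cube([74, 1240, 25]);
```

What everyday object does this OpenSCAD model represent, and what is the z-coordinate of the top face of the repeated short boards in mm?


A bed frame. The slat-top height is 334 mm.

Four posts, four rails, and a row of slats — a bed frame. Slats sit on the rails at z = 178 + 131 = 309; with slat thickness 25, the top is 334 mm.
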